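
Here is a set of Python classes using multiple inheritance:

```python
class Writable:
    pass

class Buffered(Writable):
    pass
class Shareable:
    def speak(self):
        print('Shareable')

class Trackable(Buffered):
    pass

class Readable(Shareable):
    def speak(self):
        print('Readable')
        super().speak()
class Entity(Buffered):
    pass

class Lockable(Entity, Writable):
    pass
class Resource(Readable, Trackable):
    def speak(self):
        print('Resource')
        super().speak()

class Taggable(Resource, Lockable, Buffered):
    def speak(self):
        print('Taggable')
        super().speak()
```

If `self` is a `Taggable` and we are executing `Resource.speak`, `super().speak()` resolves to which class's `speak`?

L[Taggable] = Taggable + merge(L[Resource], L[Lockable], L[Buffered], [Resource Lockable Buffered])
  take Resource:  [Resource Readable Shareable Trackable Buffered Writable object] + [Lockable Entity Buffered Writable object] + [Buffered Writable object] + [Resource Lockable Buffered]
  take Readable:  [Readable Shareable Trackable Buffered Writable object] + [Lockable Entity Buffered Writable object] + [Buffered Writable object] + [Lockable Buffered]
  take Shareable:  [Shareable Trackable Buffered Writable object] + [Lockable Entity Buffered Writable object] + [Buffered Writable object] + [Lockable Buffered]
  take Trackable:  [Trackable Buffered Writable object] + [Lockable Entity Buffered Writable object] + [Buffered Writable object] + [Lockable Buffered]
  take Lockable:  [Buffered Writable object] + [Lockable Entity Buffered Writable object] + [Buffered Writable object] + [Lockable Buffered]
  take Entity:  [Buffered Writable object] + [Entity Buffered Writable object] + [Buffered Writable object] + [Buffered]
  take Buffered:  [Buffered Writable object] + [Buffered Writable object] + [Buffered Writable object] + [Buffered]
  take Writable:  [Writable object] + [Writable object] + [Writable object]
  take object:  [object] + [object] + [object]
MRO: Taggable Resource Readable Shareable Trackable Lockable Entity Buffered Writable object
super() in Resource.speak on a Taggable instance goes to the class after Resource in Taggable's MRO: Readable.

Readable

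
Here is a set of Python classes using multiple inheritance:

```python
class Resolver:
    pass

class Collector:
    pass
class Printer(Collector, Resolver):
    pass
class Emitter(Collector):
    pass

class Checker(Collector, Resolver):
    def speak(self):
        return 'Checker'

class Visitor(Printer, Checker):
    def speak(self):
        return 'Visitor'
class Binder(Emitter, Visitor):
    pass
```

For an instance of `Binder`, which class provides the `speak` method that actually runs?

L[Binder] = Binder + merge(L[Emitter], L[Visitor], [Emitter Visitor])
  take Emitter:  [Emitter Collector object] + [Visitor Printer Checker Collector Resolver object] + [Emitter Visitor]
  take Visitor:  [Collector object] + [Visitor Printer Checker Collector Resolver object] + [Visitor]
  take Printer:  [Collector object] + [Printer Checker Collector Resolver object]
  take Checker:  [Collector object] + [Checker Collector Resolver object]
  take Collector:  [Collector object] + [Collector Resolver object]
  take Resolver:  [object] + [Resolver object]
  take object:  [object] + [object]
MRO: Binder Emitter Visitor Printer Checker Collector Resolver object
speak is defined in: Checker, Visitor. First along the MRO is Visitor.

Visitor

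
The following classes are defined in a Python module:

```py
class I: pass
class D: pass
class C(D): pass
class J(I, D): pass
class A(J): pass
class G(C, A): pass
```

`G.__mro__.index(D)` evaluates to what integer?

5

L[G] = G + merge(L[C], L[A], [C A])
  take C:  [C D object] + [A J I D object] + [C A]
  take A:  [D object] + [A J I D object] + [A]
  take J:  [D object] + [J I D object]
  take I:  [D object] + [I D object]
  take D:  [D object] + [D object]
  take object:  [object] + [object]
MRO: G C A J I D object
D sits at index 5.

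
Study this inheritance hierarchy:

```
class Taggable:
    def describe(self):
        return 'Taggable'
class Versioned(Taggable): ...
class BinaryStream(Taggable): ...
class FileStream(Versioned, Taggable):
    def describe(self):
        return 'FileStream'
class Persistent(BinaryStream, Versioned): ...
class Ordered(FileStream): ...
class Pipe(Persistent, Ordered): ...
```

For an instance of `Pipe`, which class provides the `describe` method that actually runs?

FileStream

L[Pipe] = Pipe + merge(L[Persistent], L[Ordered], [Persistent Ordered])
  take Persistent:  [Persistent BinaryStream Versioned Taggable object] + [Ordered FileStream Versioned Taggable object] + [Persistent Ordered]
  take BinaryStream:  [BinaryStream Versioned Taggable object] + [Ordered FileStream Versioned Taggable object] + [Ordered]
  take Ordered:  [Versioned Taggable object] + [Ordered FileStream Versioned Taggable object] + [Ordered]
  take FileStream:  [Versioned Taggable object] + [FileStream Versioned Taggable object]
  take Versioned:  [Versioned Taggable object] + [Versioned Taggable object]
  take Taggable:  [Taggable object] + [Taggable object]
  take object:  [object] + [object]
MRO: Pipe Persistent BinaryStream Ordered FileStream Versioned Taggable object
describe is defined in: FileStream, Taggable. First along the MRO is FileStream.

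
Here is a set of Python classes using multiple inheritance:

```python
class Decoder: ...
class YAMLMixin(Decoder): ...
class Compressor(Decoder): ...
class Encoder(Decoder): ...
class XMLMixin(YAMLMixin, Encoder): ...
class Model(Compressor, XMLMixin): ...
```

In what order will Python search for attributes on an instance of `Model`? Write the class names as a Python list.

[Model, Compressor, XMLMixin, YAMLMixin, Encoder, Decoder, object]

L[Model] = Model + merge(L[Compressor], L[XMLMixin], [Compressor XMLMixin])
  take Compressor:  [Compressor Decoder object] + [XMLMixin YAMLMixin Encoder Decoder object] + [Compressor XMLMixin]
  take XMLMixin:  [Decoder object] + [XMLMixin YAMLMixin Encoder Decoder object] + [XMLMixin]
  take YAMLMixin:  [Decoder object] + [YAMLMixin Encoder Decoder object]
  take Encoder:  [Decoder object] + [Encoder Decoder object]
  take Decoder:  [Decoder object] + [Decoder object]
  take object:  [object] + [object]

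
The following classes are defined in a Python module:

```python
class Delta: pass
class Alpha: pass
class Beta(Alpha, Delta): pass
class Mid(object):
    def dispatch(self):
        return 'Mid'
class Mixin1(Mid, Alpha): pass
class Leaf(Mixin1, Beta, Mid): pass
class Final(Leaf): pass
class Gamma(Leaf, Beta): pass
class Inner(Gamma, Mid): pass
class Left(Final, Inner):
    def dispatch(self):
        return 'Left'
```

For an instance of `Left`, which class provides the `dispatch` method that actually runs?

Left

L[Left] = Left + merge(L[Final], L[Inner], [Final Inner])
  take Final:  [Final Leaf Mixin1 Beta Mid Alpha Delta object] + [Inner Gamma Leaf Mixin1 Beta Mid Alpha Delta object] + [Final Inner]
  take Inner:  [Leaf Mixin1 Beta Mid Alpha Delta object] + [Inner Gamma Leaf Mixin1 Beta Mid Alpha Delta object] + [Inner]
  take Gamma:  [Leaf Mixin1 Beta Mid Alpha Delta object] + [Gamma Leaf Mixin1 Beta Mid Alpha Delta object]
  take Leaf:  [Leaf Mixin1 Beta Mid Alpha Delta object] + [Leaf Mixin1 Beta Mid Alpha Delta object]
  take Mixin1:  [Mixin1 Beta Mid Alpha Delta object] + [Mixin1 Beta Mid Alpha Delta object]
  take Beta:  [Beta Mid Alpha Delta object] + [Beta Mid Alpha Delta object]
  take Mid:  [Mid Alpha Delta object] + [Mid Alpha Delta object]
  take Alpha:  [Alpha Delta object] + [Alpha Delta object]
  take Delta:  [Delta object] + [Delta object]
  take object:  [object] + [object]
MRO: Left Final Inner Gamma Leaf Mixin1 Beta Mid Alpha Delta object
dispatch is defined in: Left, Mid. First along the MRO is Left.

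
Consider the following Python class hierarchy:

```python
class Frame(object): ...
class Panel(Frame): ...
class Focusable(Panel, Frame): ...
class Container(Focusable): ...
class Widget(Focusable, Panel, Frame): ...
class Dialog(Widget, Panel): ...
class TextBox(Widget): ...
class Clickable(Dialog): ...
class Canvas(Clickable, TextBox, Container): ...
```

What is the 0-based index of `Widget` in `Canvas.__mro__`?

4

L[Canvas] = Canvas + merge(L[Clickable], L[TextBox], L[Container], [Clickable TextBox Container])
  take Clickable:  [Clickable Dialog Widget Focusable Panel Frame object] + [TextBox Widget Focusable Panel Frame object] + [Container Focusable Panel Frame object] + [Clickable TextBox Container]
  take Dialog:  [Dialog Widget Focusable Panel Frame object] + [TextBox Widget Focusable Panel Frame object] + [Container Focusable Panel Frame object] + [TextBox Container]
  take TextBox:  [Widget Focusable Panel Frame object] + [TextBox Widget Focusable Panel Frame object] + [Container Focusable Panel Frame object] + [TextBox Container]
  take Widget:  [Widget Focusable Panel Frame object] + [Widget Focusable Panel Frame object] + [Container Focusable Panel Frame object] + [Container]
  take Container:  [Focusable Panel Frame object] + [Focusable Panel Frame object] + [Container Focusable Panel Frame object] + [Container]
  take Focusable:  [Focusable Panel Frame object] + [Focusable Panel Frame object] + [Focusable Panel Frame object]
  take Panel:  [Panel Frame object] + [Panel Frame object] + [Panel Frame object]
  take Frame:  [Frame object] + [Frame object] + [Frame object]
  take object:  [object] + [object] + [object]
MRO: Canvas Clickable Dialog TextBox Widget Container Focusable Panel Frame object
Widget sits at index 4.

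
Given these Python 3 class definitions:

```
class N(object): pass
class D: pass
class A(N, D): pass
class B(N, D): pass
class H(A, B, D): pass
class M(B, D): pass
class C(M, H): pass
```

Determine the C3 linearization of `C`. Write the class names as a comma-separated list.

L[C] = C + merge(L[M], L[H], [M H])
  take M:  [M B N D object] + [H A B N D object] + [M H]
  take H:  [B N D object] + [H A B N D object] + [H]
  take A:  [B N D object] + [A B N D object]
  take B:  [B N D object] + [B N D object]
  take N:  [N D object] + [N D object]
  take D:  [D object] + [D object]
  take object:  [object] + [object]

C, M, H, A, B, N, D, object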